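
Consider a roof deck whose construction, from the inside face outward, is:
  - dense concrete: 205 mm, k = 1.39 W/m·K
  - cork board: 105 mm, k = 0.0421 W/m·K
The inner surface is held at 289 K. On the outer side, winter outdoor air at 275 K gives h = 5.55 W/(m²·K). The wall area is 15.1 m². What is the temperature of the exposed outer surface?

Model the wall as resistances in series:
R_dense concrete = L/(kA) = 0.205/(1.39×15.1) = 0.009767 K/W
R_cork board = L/(kA) = 0.105/(0.0421×15.1) = 0.1652 K/W
R_outer film = 1/(h_o·A) = 1/(5.55×15.1) = 0.01193 K/W
R_total = 0.1869 K/W;  Q = ΔT/R_total = 14/0.1869 = 74.92 W
T_interface = T_inner − Q·ΣR(inner→interface) = 289 − 74.9×0.1749

T ≈ 276 K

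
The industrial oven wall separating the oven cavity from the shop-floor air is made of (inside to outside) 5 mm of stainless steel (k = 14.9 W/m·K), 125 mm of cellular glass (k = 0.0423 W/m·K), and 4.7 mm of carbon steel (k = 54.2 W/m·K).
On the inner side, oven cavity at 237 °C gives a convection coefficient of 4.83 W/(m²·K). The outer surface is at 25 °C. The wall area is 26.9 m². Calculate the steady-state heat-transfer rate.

Using the resistance-network approach (series):
R_inner film = 1/(h_i·A) = 1/(4.83×26.9) = 0.007697 K/W
R_stainless steel = L/(kA) = 0.005/(14.9×26.9) = 1.247×10^-5 K/W
R_cellular glass = L/(kA) = 0.125/(0.0423×26.9) = 0.1099 K/W
R_carbon steel = L/(kA) = 0.0047/(54.2×26.9) = 3.224×10^-6 K/W
R_total = 0.1176 K/W
Q = ΔT / R_total = 212 / 0.1176

Q ≈ 1800 W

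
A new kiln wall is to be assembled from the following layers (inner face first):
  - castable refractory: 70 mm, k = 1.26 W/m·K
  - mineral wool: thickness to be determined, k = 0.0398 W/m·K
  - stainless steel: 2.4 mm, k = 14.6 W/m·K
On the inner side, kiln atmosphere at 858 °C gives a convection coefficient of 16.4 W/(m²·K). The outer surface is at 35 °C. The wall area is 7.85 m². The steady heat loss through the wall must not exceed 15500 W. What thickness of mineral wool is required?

Model the wall as resistances in series:
R_inner film = 1/(h_i·A) = 1/(16.4×7.85) = 0.007768 K/W
R_castable refractory = L/(kA) = 0.07/(1.26×7.85) = 0.007077 K/W
R_stainless steel = L/(kA) = 0.0024/(14.6×7.85) = 2.094×10^-5 K/W
Sum of the known resistances R_other = 0.01487 K/W
Required total resistance R_tot = ΔT/Q_allow = 823/15500 = 0.0531 K/W
R_mineral wool = R_tot − R_other = 0.03823 K/W
L = R·k·A = 0.03823×0.0398×7.85

L ≈ 11.9 mm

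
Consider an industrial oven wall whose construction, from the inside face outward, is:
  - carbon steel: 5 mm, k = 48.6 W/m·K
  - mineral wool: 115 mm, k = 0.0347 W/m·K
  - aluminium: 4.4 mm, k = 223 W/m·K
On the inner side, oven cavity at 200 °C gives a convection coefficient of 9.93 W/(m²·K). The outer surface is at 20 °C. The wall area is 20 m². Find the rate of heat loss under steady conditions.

Q ≈ 1050 W

Model the wall as resistances in series:
R_inner film = 1/(h_i·A) = 1/(9.93×20) = 0.005035 K/W
R_carbon steel = L/(kA) = 0.005/(48.6×20) = 5.144×10^-6 K/W
R_mineral wool = L/(kA) = 0.115/(0.0347×20) = 0.1657 K/W
R_aluminium = L/(kA) = 0.0044/(223×20) = 9.865×10^-7 K/W
R_total = 0.1707 K/W
Q = ΔT / R_total = 180 / 0.1707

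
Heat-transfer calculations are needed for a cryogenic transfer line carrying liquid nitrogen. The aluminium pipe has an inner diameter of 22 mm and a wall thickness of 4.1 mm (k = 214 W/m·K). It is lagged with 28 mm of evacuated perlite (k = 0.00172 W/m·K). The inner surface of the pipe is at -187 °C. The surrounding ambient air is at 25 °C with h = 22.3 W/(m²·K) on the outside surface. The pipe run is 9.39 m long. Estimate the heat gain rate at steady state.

Q ≈ 20.5 W

Radial resistances (cylindrical: R_cond = ln(r_o/r_i)/(2πkL), R_conv = 1/(h·2πrL)):
R_aluminium pipe wall = ln(15.1/11)/(2π×214×9.39) = 2.509×10^-5 K/W
R_evacuated perlite = ln(43.1/15.1)/(2π×0.00172×9.39) = 10.34 K/W
R_outer film = 1/(h_o·2πr_oL) = 1/(22.3×2π×0.0431×9.39) = 0.01763 K/W
R_total = 10.35 K/W
Q = ΔT/R_total = 212/10.35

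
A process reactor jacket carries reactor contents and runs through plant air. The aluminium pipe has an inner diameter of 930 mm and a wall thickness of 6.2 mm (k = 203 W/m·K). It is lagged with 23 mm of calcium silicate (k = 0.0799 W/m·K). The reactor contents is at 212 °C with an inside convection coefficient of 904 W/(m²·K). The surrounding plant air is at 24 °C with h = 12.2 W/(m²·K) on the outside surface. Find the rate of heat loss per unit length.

Treating each annulus and film as a series resistance:
R_inner film = 1/(h_i·2πr₁L) = 1/(904×2π×0.465×1) = 3.786×10^-4 K/W
R_aluminium pipe wall = ln(471.2/465)/(2π×203×1) = 1.038×10^-5 K/W
R_calcium silicate = ln(494.2/471.2)/(2π×0.0799×1) = 0.09493 K/W
R_outer film = 1/(h_o·2πr_oL) = 1/(12.2×2π×0.4942×1) = 0.0264 K/W
R_total = 0.1217 K/W
Q = ΔT/R_total = 188/0.1217

q′ ≈ 1540 W/m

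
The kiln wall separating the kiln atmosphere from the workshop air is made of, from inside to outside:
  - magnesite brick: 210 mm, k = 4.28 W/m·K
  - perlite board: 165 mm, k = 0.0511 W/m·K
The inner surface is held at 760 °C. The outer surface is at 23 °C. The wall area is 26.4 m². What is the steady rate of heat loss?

Q ≈ 5940 W

Treating each layer as a thermal resistance in series:
R_magnesite brick = L/(kA) = 0.21/(4.28×26.4) = 0.001859 K/W
R_perlite board = L/(kA) = 0.165/(0.0511×26.4) = 0.1223 K/W
R_total = 0.1242 K/W
Q = ΔT / R_total = 737 / 0.1242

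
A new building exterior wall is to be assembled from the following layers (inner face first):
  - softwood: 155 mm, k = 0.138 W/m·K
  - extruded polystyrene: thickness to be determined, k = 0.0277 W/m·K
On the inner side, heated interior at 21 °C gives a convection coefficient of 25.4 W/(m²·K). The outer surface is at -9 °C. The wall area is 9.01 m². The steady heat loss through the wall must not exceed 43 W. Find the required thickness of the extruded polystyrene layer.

Using the resistance-network approach (series):
R_inner film = 1/(h_i·A) = 1/(25.4×9.01) = 0.00437 K/W
R_softwood = L/(kA) = 0.155/(0.138×9.01) = 0.1247 K/W
Sum of the known resistances R_other = 0.129 K/W
Required total resistance R_tot = ΔT/Q_allow = 30/43 = 0.6977 K/W
R_extruded polystyrene = R_tot − R_other = 0.5686 K/W
L = R·k·A = 0.5686×0.0277×9.01

L ≈ 142 mm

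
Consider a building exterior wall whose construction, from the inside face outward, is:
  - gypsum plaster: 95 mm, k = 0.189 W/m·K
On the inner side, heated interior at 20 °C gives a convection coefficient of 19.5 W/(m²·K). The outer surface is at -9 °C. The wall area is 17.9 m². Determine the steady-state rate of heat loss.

Using the resistance-network approach (series):
R_inner film = 1/(h_i·A) = 1/(19.5×17.9) = 0.002865 K/W
R_gypsum plaster = L/(kA) = 0.095/(0.189×17.9) = 0.02808 K/W
R_total = 0.03095 K/W
Q = ΔT / R_total = 29 / 0.03095

Q ≈ 937 W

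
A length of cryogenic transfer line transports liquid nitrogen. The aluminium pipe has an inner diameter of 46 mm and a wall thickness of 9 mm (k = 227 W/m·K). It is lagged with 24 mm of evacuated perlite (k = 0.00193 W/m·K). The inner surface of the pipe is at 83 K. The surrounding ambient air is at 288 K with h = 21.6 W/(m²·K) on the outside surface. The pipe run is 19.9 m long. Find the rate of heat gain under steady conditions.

Q ≈ 88.1 W

Cylindrical conduction, so R = ln(r₂/r₁)/(2πkL) per layer, in series:
R_aluminium pipe wall = ln(32/23)/(2π×227×19.9) = 1.164×10^-5 K/W
R_evacuated perlite = ln(56/32)/(2π×0.00193×19.9) = 2.319 K/W
R_outer film = 1/(h_o·2πr_oL) = 1/(21.6×2π×0.056×19.9) = 0.006612 K/W
R_total = 2.326 K/W
Q = ΔT/R_total = 205/2.326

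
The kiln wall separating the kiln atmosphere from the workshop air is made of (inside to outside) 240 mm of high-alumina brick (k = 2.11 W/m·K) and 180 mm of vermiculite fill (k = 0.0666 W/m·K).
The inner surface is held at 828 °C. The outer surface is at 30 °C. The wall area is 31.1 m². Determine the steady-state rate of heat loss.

Q ≈ 8810 W

Model the wall as resistances in series:
R_high-alumina brick = L/(kA) = 0.24/(2.11×31.1) = 0.003657 K/W
R_vermiculite fill = L/(kA) = 0.18/(0.0666×31.1) = 0.0869 K/W
R_total = 0.09056 K/W
Q = ΔT / R_total = 798 / 0.09056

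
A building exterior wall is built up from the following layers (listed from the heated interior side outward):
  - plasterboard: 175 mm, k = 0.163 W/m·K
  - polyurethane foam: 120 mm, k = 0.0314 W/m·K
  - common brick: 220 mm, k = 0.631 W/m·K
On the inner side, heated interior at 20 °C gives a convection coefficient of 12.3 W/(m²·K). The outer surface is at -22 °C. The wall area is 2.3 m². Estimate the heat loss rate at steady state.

Q ≈ 18.1 W

Model the wall as resistances in series:
R_inner film = 1/(h_i·A) = 1/(12.3×2.3) = 0.03535 K/W
R_plasterboard = L/(kA) = 0.175/(0.163×2.3) = 0.4668 K/W
R_polyurethane foam = L/(kA) = 0.12/(0.0314×2.3) = 1.662 K/W
R_common brick = L/(kA) = 0.22/(0.631×2.3) = 0.1516 K/W
R_total = 2.315 K/W
Q = ΔT / R_total = 42 / 2.315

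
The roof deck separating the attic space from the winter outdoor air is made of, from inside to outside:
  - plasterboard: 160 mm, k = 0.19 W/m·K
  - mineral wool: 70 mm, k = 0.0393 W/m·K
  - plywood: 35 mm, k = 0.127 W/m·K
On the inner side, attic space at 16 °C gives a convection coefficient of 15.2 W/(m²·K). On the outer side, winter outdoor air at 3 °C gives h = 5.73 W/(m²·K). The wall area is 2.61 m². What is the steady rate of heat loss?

Model the wall as resistances in series:
R_inner film = 1/(h_i·A) = 1/(15.2×2.61) = 0.02521 K/W
R_plasterboard = L/(kA) = 0.16/(0.19×2.61) = 0.3226 K/W
R_mineral wool = L/(kA) = 0.07/(0.0393×2.61) = 0.6824 K/W
R_plywood = L/(kA) = 0.035/(0.127×2.61) = 0.1056 K/W
R_outer film = 1/(h_o·A) = 1/(5.73×2.61) = 0.06687 K/W
R_total = 1.203 K/W
Q = ΔT / R_total = 13 / 1.203

Q ≈ 10.8 W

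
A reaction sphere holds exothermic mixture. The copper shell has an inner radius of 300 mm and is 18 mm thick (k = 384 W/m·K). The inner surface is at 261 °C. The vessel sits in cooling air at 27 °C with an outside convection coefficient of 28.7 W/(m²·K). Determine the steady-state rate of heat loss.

Q ≈ 8520 W

Each spherical layer contributes R = (1/r_i − 1/r_o)/(4πk):
R_copper shell = (1/0.3 − 1/0.318)/(4π×384) = 3.91×10^-5 K/W
R_outer film = 1/(h·4πr_o²) = 1/(28.7×4π×0.318²) = 0.02742 K/W
R_total = 0.02746 K/W
Q = ΔT/R_total = 234/0.02746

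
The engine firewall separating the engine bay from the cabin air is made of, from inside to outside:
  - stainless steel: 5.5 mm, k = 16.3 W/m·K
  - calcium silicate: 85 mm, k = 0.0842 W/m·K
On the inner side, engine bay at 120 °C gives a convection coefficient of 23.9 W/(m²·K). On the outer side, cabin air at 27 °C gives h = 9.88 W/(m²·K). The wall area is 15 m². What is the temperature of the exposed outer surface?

T ≈ 35.2 °C

Thermal resistances in series:
R_inner film = 1/(h_i·A) = 1/(23.9×15) = 0.002789 K/W
R_stainless steel = L/(kA) = 0.0055/(16.3×15) = 2.249×10^-5 K/W
R_calcium silicate = L/(kA) = 0.085/(0.0842×15) = 0.0673 K/W
R_outer film = 1/(h_o·A) = 1/(9.88×15) = 0.006748 K/W
R_total = 0.07686 K/W;  Q = ΔT/R_total = 93/0.07686 = 1210 W
T_interface = T_inner − Q·ΣR(inner→interface) = 120 − 1210×0.07011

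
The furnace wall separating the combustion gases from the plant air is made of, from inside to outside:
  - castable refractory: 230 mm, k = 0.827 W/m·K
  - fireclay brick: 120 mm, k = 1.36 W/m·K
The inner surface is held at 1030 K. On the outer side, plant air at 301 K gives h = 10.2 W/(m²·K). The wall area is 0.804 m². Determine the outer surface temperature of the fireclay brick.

T ≈ 455 K

Series thermal resistances:
R_castable refractory = L/(kA) = 0.23/(0.827×0.804) = 0.3459 K/W
R_fireclay brick = L/(kA) = 0.12/(1.36×0.804) = 0.1097 K/W
R_outer film = 1/(h_o·A) = 1/(10.2×0.804) = 0.1219 K/W
R_total = 0.5776 K/W;  Q = ΔT/R_total = 729/0.5776 = 1262 W
T_interface = T_inner − Q·ΣR(inner→interface) = 1030 − 1260×0.4557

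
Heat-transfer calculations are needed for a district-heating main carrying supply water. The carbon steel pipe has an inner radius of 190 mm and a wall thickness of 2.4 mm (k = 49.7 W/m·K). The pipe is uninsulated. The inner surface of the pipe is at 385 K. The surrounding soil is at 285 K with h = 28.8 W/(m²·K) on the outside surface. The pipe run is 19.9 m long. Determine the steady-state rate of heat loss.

For a radial system each layer contributes R = ln(r_out/r_in)/(2πkL); films add R = 1/(hA).
R_carbon steel pipe wall = ln(192.4/190)/(2π×49.7×19.9) = 2.02×10^-6 K/W
R_outer film = 1/(h_o·2πr_oL) = 1/(28.8×2π×0.1924×19.9) = 0.001443 K/W
R_total = 0.001445 K/W
Q = ΔT/R_total = 100/0.001445

Q ≈ 69200 W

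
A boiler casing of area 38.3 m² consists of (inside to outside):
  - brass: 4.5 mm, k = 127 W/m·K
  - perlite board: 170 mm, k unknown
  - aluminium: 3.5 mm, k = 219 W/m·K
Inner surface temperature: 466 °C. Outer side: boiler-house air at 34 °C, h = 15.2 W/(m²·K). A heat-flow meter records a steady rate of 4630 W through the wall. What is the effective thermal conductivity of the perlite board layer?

Using the resistance-network approach (series):
R_brass = L/(kA) = 0.0045/(127×38.3) = 9.251×10^-7 K/W
R_aluminium = L/(kA) = 0.0035/(219×38.3) = 4.173×10^-7 K/W
R_outer film = 1/(h_o·A) = 1/(15.2×38.3) = 0.001718 K/W
Sum of known resistances R_other = 0.001719 K/W
Total R = ΔT/Q = 432/4630 = 0.0933 K/W
R_perlite board = R_total − R_other = 0.09159 K/W
k = L/(R·A) = 0.17/(0.09159×38.3)

k ≈ 0.0485 W/(m·K)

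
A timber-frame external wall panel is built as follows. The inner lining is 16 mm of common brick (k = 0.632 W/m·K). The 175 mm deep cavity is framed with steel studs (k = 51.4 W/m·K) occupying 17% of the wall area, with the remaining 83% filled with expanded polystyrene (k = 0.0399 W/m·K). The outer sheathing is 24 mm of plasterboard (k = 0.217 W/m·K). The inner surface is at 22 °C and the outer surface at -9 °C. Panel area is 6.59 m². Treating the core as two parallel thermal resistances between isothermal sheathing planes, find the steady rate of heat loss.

Q ≈ 1310 W

Sheathing layers in series; stud and cavity paths in parallel between them.
R_inner = 0.016/(0.632×6.59) = 0.003842 K/W
R_stud  = 0.175/(51.4×0.17×6.59) = 0.003039 K/W
R_cav   = 0.175/(0.0399×0.83×6.59) = 0.8019 K/W
1/R_core = 1/R_stud + 1/R_cav → R_core = 0.003028 K/W
R_outer = 0.024/(0.217×6.59) = 0.01678 K/W
R_total = 0.02365 K/W
Q = ΔT/R_total = 31/0.02365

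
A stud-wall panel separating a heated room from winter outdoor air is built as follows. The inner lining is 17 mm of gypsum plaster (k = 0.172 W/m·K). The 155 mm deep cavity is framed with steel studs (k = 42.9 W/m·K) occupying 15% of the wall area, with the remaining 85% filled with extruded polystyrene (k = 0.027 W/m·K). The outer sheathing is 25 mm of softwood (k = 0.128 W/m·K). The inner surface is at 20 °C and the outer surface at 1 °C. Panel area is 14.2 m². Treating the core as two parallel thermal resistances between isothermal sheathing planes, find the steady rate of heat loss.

Q ≈ 848 W

Sheathing layers in series; stud and cavity paths in parallel between them.
R_inner = 0.017/(0.172×14.2) = 0.00696 K/W
R_stud  = 0.155/(42.9×0.15×14.2) = 0.001696 K/W
R_cav   = 0.155/(0.027×0.85×14.2) = 0.4756 K/W
1/R_core = 1/R_stud + 1/R_cav → R_core = 0.00169 K/W
R_outer = 0.025/(0.128×14.2) = 0.01375 K/W
R_total = 0.02241 K/W
Q = ΔT/R_total = 19/0.02241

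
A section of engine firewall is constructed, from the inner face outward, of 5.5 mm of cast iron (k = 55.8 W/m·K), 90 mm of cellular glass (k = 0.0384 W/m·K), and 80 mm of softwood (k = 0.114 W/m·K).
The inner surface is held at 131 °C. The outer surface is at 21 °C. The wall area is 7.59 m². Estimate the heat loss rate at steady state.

Model the wall as resistances in series:
R_cast iron = L/(kA) = 0.0055/(55.8×7.59) = 1.299×10^-5 K/W
R_cellular glass = L/(kA) = 0.09/(0.0384×7.59) = 0.3088 K/W
R_softwood = L/(kA) = 0.08/(0.114×7.59) = 0.09246 K/W
R_total = 0.4013 K/W
Q = ΔT / R_total = 110 / 0.4013

Q ≈ 274 W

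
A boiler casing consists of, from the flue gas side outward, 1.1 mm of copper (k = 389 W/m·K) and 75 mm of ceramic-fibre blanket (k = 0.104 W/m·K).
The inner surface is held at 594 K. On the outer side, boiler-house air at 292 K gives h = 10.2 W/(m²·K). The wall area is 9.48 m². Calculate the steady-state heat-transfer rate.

Q ≈ 3490 W

Series thermal resistances:
R_copper = L/(kA) = 0.0011/(389×9.48) = 2.983×10^-7 K/W
R_ceramic-fibre blanket = L/(kA) = 0.075/(0.104×9.48) = 0.07607 K/W
R_outer film = 1/(h_o·A) = 1/(10.2×9.48) = 0.01034 K/W
R_total = 0.08641 K/W
Q = ΔT / R_total = 302 / 0.08641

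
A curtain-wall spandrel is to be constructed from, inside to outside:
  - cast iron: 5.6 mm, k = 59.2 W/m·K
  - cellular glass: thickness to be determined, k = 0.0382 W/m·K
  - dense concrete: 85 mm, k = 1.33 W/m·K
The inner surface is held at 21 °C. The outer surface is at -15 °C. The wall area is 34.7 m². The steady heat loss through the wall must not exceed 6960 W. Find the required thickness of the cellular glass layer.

L ≈ 4.41 mm

Model the wall as resistances in series:
R_cast iron = L/(kA) = 0.0056/(59.2×34.7) = 2.726×10^-6 K/W
R_dense concrete = L/(kA) = 0.085/(1.33×34.7) = 0.001842 K/W
Sum of the known resistances R_other = 0.001845 K/W
Required total resistance R_tot = ΔT/Q_allow = 36/6960 = 0.005172 K/W
R_cellular glass = R_tot − R_other = 0.003328 K/W
L = R·k·A = 0.003328×0.0382×34.7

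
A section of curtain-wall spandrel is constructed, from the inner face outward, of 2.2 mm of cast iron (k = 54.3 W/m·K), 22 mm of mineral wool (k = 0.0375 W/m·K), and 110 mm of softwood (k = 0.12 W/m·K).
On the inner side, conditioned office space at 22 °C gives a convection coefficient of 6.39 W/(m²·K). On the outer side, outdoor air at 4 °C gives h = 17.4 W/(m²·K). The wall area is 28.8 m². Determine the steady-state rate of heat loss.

Model the wall as resistances in series:
R_inner film = 1/(h_i·A) = 1/(6.39×28.8) = 0.005434 K/W
R_cast iron = L/(kA) = 0.0022/(54.3×28.8) = 1.407×10^-6 K/W
R_mineral wool = L/(kA) = 0.022/(0.0375×28.8) = 0.02037 K/W
R_softwood = L/(kA) = 0.11/(0.12×28.8) = 0.03183 K/W
R_outer film = 1/(h_o·A) = 1/(17.4×28.8) = 0.001996 K/W
R_total = 0.05963 K/W
Q = ΔT / R_total = 18 / 0.05963

Q ≈ 302 W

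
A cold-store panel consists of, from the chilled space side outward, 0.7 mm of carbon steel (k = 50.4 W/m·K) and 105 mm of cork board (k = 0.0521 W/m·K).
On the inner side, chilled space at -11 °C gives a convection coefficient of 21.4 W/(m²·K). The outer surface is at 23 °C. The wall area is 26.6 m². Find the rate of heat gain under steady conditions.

Q ≈ 439 W

Thermal resistances in series:
R_inner film = 1/(h_i·A) = 1/(21.4×26.6) = 0.001757 K/W
R_carbon steel = L/(kA) = 0.0007/(50.4×26.6) = 5.221×10^-7 K/W
R_cork board = L/(kA) = 0.105/(0.0521×26.6) = 0.07577 K/W
R_total = 0.07752 K/W
Q = ΔT / R_total = 34 / 0.07752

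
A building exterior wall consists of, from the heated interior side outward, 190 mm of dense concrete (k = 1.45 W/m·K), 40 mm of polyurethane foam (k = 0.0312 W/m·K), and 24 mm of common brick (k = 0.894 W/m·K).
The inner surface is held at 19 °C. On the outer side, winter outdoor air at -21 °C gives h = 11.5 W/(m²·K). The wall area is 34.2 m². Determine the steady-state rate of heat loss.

Q ≈ 896 W

Model the wall as resistances in series:
R_dense concrete = L/(kA) = 0.19/(1.45×34.2) = 0.003831 K/W
R_polyurethane foam = L/(kA) = 0.04/(0.0312×34.2) = 0.03749 K/W
R_common brick = L/(kA) = 0.024/(0.894×34.2) = 7.85×10^-4 K/W
R_outer film = 1/(h_o·A) = 1/(11.5×34.2) = 0.002543 K/W
R_total = 0.04465 K/W
Q = ΔT / R_total = 40 / 0.04465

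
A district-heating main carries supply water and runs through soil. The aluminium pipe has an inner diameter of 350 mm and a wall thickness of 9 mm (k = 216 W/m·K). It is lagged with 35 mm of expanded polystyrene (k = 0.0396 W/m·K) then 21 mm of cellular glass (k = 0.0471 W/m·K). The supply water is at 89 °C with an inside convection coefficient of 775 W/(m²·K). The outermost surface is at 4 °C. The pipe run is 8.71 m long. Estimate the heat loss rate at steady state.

Q ≈ 733 W

Per-layer cylindrical resistances, series-summed:
R_inner film = 1/(h_i·2πr₁L) = 1/(775×2π×0.175×8.71) = 1.347×10^-4 K/W
R_aluminium pipe wall = ln(184/175)/(2π×216×8.71) = 4.242×10^-6 K/W
R_expanded polystyrene = ln(219/184)/(2π×0.0396×8.71) = 0.08035 K/W
R_cellular glass = ln(240/219)/(2π×0.0471×8.71) = 0.03552 K/W
R_total = 0.116 K/W
Q = ΔT/R_total = 85/0.116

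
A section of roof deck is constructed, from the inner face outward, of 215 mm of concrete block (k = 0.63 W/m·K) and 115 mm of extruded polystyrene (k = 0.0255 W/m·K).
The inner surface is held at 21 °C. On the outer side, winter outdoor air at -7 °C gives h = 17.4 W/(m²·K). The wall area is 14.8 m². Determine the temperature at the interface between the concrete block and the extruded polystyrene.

T ≈ 19.1 °C

Thermal resistances in series:
R_concrete block = L/(kA) = 0.215/(0.63×14.8) = 0.02306 K/W
R_extruded polystyrene = L/(kA) = 0.115/(0.0255×14.8) = 0.3047 K/W
R_outer film = 1/(h_o·A) = 1/(17.4×14.8) = 0.003883 K/W
R_total = 0.3317 K/W;  Q = ΔT/R_total = 28/0.3317 = 84.42 W
T_interface = T_inner − Q·ΣR(inner→interface) = 21 − 84.4×0.02306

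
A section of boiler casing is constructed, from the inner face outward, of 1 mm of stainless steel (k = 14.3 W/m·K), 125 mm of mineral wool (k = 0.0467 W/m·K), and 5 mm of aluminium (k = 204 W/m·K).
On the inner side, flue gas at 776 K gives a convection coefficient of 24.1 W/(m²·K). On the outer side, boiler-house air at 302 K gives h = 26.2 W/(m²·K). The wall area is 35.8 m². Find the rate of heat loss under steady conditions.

Series thermal resistances:
R_inner film = 1/(h_i·A) = 1/(24.1×35.8) = 0.001159 K/W
R_stainless steel = L/(kA) = 0.001/(14.3×35.8) = 1.953×10^-6 K/W
R_mineral wool = L/(kA) = 0.125/(0.0467×35.8) = 0.07477 K/W
R_aluminium = L/(kA) = 0.005/(204×35.8) = 6.846×10^-7 K/W
R_outer film = 1/(h_o·A) = 1/(26.2×35.8) = 0.001066 K/W
R_total = 0.07699 K/W
Q = ΔT / R_total = 474 / 0.07699

Q ≈ 6160 W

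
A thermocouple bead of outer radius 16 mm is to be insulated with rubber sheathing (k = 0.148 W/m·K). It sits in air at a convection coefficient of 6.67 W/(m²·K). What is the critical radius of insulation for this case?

For a sphere r_cr = 2k/h = 2×0.148/6.67
r_cr = 44.4 mm; since the bare radius (16 mm) is below r_cr, adding a thin layer of insulation will *increase* heat loss.

r_cr ≈ 44.4 mm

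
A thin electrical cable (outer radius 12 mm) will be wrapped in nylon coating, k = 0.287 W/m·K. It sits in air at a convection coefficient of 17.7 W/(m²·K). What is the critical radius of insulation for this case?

For a cylinder r_cr = k/h = 0.287/17.7
r_cr = 16.2 mm; since the bare radius (12 mm) is below r_cr, adding a thin layer of insulation will *increase* heat loss.

r_cr ≈ 16.2 mm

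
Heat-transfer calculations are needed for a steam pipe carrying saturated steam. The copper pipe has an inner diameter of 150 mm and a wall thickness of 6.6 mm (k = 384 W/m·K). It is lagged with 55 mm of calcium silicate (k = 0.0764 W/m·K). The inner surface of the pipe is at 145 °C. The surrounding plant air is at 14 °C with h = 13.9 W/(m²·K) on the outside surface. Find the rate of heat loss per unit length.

q′ ≈ 113 W/m

Radial resistances (cylindrical: R_cond = ln(r_o/r_i)/(2πkL), R_conv = 1/(h·2πrL)):
R_copper pipe wall = ln(81.6/75)/(2π×384×1) = 3.496×10^-5 K/W
R_calcium silicate = ln(136.6/81.6)/(2π×0.0764×1) = 1.073 K/W
R_outer film = 1/(h_o·2πr_oL) = 1/(13.9×2π×0.1366×1) = 0.08382 K/W
R_total = 1.157 K/W
Q = ΔT/R_total = 131/1.157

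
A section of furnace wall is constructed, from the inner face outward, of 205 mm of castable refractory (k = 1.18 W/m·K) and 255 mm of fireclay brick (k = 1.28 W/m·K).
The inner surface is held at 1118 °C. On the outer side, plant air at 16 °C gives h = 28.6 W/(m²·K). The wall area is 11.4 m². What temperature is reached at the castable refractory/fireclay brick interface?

T ≈ 649 °C

Thermal resistances in series:
R_castable refractory = L/(kA) = 0.205/(1.18×11.4) = 0.01524 K/W
R_fireclay brick = L/(kA) = 0.255/(1.28×11.4) = 0.01748 K/W
R_outer film = 1/(h_o·A) = 1/(28.6×11.4) = 0.003067 K/W
R_total = 0.03578 K/W;  Q = ΔT/R_total = 1102/0.03578 = 30800 W
T_interface = T_inner − Q·ΣR(inner→interface) = 1118 − 30800×0.01524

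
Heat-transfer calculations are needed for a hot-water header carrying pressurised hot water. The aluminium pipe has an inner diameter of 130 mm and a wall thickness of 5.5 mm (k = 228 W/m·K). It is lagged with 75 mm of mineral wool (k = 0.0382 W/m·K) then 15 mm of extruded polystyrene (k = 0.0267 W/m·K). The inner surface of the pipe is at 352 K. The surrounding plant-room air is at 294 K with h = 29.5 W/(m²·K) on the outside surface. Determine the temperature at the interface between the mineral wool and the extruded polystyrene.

T ≈ 304 K

Per-layer cylindrical resistances, series-summed:
R_aluminium pipe wall = ln(70.5/65)/(2π×228×1) = 5.67×10^-5 K/W
R_mineral wool = ln(145.5/70.5)/(2π×0.0382×1) = 3.019 K/W
R_extruded polystyrene = ln(160.5/145.5)/(2π×0.0267×1) = 0.5849 K/W
R_outer film = 1/(h_o·2πr_oL) = 1/(29.5×2π×0.1605×1) = 0.03361 K/W
R_total = 3.637 K/W
Q = ΔT/R_total = 58/3.637
Q = 15.9 W/m
T_interface = T_inner − Q·ΣR(inner→interface) = 352 − 15.9×3.019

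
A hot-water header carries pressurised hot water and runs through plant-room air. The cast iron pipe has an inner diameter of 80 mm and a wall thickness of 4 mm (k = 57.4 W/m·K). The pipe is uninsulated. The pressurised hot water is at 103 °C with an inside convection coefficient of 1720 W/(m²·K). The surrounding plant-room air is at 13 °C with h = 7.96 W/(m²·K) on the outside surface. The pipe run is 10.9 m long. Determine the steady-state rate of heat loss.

Treating each annulus and film as a series resistance:
R_inner film = 1/(h_i·2πr₁L) = 1/(1720×2π×0.04×10.9) = 2.122×10^-4 K/W
R_cast iron pipe wall = ln(44/40)/(2π×57.4×10.9) = 2.424×10^-5 K/W
R_outer film = 1/(h_o·2πr_oL) = 1/(7.96×2π×0.044×10.9) = 0.04169 K/W
R_total = 0.04193 K/W
Q = ΔT/R_total = 90/0.04193

Q ≈ 2150 W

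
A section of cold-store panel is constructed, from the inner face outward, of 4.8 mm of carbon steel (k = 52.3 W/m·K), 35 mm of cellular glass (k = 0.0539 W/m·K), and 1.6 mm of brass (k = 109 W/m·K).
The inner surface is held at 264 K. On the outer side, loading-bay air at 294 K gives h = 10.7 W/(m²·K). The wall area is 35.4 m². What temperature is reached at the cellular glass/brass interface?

T ≈ 290 K

Thermal resistances in series:
R_carbon steel = L/(kA) = 0.0048/(52.3×35.4) = 2.593×10^-6 K/W
R_cellular glass = L/(kA) = 0.035/(0.0539×35.4) = 0.01834 K/W
R_brass = L/(kA) = 0.0016/(109×35.4) = 4.147×10^-7 K/W
R_outer film = 1/(h_o·A) = 1/(10.7×35.4) = 0.00264 K/W
R_total = 0.02099 K/W;  Q = ΔT/R_total = 30/0.02099 = 1430 W
T_interface = T_inner + Q·ΣR(inner→interface) = 264 + 1430×0.01835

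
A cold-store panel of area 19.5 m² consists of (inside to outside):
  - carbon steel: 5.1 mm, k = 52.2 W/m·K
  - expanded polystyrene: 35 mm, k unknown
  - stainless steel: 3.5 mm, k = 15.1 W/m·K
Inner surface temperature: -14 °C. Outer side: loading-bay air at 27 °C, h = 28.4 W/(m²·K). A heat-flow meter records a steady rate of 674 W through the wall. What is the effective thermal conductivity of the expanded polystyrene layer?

k ≈ 0.0304 W/(m·K)

Using the resistance-network approach (series):
R_carbon steel = L/(kA) = 0.0051/(52.2×19.5) = 5.01×10^-6 K/W
R_stainless steel = L/(kA) = 0.0035/(15.1×19.5) = 1.189×10^-5 K/W
R_outer film = 1/(h_o·A) = 1/(28.4×19.5) = 0.001806 K/W
Sum of known resistances R_other = 0.001823 K/W
Total R = ΔT/Q = 41/674 = 0.06083 K/W
R_expanded polystyrene = R_total − R_other = 0.05901 K/W
k = L/(R·A) = 0.035/(0.05901×19.5)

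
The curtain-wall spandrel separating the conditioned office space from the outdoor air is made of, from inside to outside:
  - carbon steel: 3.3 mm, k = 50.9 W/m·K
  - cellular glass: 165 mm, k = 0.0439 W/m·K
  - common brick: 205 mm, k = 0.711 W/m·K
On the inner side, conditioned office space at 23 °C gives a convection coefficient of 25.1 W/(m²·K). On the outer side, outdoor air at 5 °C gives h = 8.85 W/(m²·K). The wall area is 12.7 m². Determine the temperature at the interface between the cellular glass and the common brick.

Using the resistance-network approach (series):
R_inner film = 1/(h_i·A) = 1/(25.1×12.7) = 0.003137 K/W
R_carbon steel = L/(kA) = 0.0033/(50.9×12.7) = 5.105×10^-6 K/W
R_cellular glass = L/(kA) = 0.165/(0.0439×12.7) = 0.2959 K/W
R_common brick = L/(kA) = 0.205/(0.711×12.7) = 0.0227 K/W
R_outer film = 1/(h_o·A) = 1/(8.85×12.7) = 0.008897 K/W
R_total = 0.3307 K/W;  Q = ΔT/R_total = 18/0.3307 = 54.43 W
T_interface = T_inner − Q·ΣR(inner→interface) = 23 − 54.4×0.2991

T ≈ 6.72 °C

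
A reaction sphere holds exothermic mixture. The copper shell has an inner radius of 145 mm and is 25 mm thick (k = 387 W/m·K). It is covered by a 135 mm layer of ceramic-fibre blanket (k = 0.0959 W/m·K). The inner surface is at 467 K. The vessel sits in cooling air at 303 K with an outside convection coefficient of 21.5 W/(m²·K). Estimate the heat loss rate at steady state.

Q ≈ 74.5 W

Spherical conduction: R = (1/r_in − 1/r_out)/(4πk) per layer; series-sum.
R_copper shell = (1/0.145 − 1/0.17)/(4π×387) = 2.085×10^-4 K/W
R_ceramic-fibre blanket = (1/0.17 − 1/0.305)/(4π×0.0959) = 2.161 K/W
R_outer film = 1/(h·4πr_o²) = 1/(21.5×4π×0.305²) = 0.03979 K/W
R_total = 2.201 K/W
Q = ΔT/R_total = 164/2.201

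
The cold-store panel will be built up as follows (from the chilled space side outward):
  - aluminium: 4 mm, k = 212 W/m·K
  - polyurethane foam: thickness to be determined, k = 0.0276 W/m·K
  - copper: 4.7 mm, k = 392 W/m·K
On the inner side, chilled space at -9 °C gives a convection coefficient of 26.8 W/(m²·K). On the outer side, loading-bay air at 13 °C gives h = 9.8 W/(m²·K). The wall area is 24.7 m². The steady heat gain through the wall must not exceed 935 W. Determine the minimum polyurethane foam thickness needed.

Series thermal resistances:
R_inner film = 1/(h_i·A) = 1/(26.8×24.7) = 0.001511 K/W
R_aluminium = L/(kA) = 0.004/(212×24.7) = 7.639×10^-7 K/W
R_copper = L/(kA) = 0.0047/(392×24.7) = 4.854×10^-7 K/W
R_outer film = 1/(h_o·A) = 1/(9.8×24.7) = 0.004131 K/W
Sum of the known resistances R_other = 0.005643 K/W
Required total resistance R_tot = ΔT/Q_allow = 22/935 = 0.02353 K/W
R_polyurethane foam = R_tot − R_other = 0.01789 K/W
L = R·k·A = 0.01789×0.0276×24.7

L ≈ 12.2 mm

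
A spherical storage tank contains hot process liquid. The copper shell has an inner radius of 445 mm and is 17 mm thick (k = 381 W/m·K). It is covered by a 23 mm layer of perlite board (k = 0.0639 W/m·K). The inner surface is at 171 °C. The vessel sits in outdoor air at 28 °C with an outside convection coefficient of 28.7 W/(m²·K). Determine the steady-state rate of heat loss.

For a spherical shell R = (1/r₁ − 1/r₂)/(4πk); film R = 1/(h·4πr²). In series:
R_copper shell = (1/0.445 − 1/0.462)/(4π×381) = 1.727×10^-5 K/W
R_perlite board = (1/0.462 − 1/0.485)/(4π×0.0639) = 0.1278 K/W
R_outer film = 1/(h·4πr_o²) = 1/(28.7×4π×0.485²) = 0.01179 K/W
R_total = 0.1396 K/W
Q = ΔT/R_total = 143/0.1396

Q ≈ 1020 W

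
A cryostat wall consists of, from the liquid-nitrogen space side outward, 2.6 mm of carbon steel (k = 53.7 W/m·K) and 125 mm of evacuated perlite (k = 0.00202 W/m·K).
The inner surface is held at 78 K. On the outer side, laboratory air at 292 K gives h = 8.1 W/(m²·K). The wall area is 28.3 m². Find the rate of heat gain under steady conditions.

Series thermal resistances:
R_carbon steel = L/(kA) = 0.0026/(53.7×28.3) = 1.711×10^-6 K/W
R_evacuated perlite = L/(kA) = 0.125/(0.00202×28.3) = 2.187 K/W
R_outer film = 1/(h_o·A) = 1/(8.1×28.3) = 0.004362 K/W
R_total = 2.191 K/W
Q = ΔT / R_total = 214 / 2.191

Q ≈ 97.7 W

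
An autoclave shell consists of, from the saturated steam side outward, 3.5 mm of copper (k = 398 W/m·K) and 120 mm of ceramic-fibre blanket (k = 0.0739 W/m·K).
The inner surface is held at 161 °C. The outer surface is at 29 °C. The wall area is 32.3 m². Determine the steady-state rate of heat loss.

Q ≈ 2630 W

Model the wall as resistances in series:
R_copper = L/(kA) = 0.0035/(398×32.3) = 2.723×10^-7 K/W
R_ceramic-fibre blanket = L/(kA) = 0.12/(0.0739×32.3) = 0.05027 K/W
R_total = 0.05027 K/W
Q = ΔT / R_total = 132 / 0.05027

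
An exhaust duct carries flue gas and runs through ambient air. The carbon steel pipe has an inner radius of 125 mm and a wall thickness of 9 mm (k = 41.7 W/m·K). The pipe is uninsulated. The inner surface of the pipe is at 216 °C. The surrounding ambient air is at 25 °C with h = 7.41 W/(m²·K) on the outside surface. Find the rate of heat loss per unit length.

Treating each annulus and film as a series resistance:
R_carbon steel pipe wall = ln(134/125)/(2π×41.7×1) = 2.654×10^-4 K/W
R_outer film = 1/(h_o·2πr_oL) = 1/(7.41×2π×0.134×1) = 0.1603 K/W
R_total = 0.1606 K/W
Q = ΔT/R_total = 191/0.1606

q′ ≈ 1190 W/m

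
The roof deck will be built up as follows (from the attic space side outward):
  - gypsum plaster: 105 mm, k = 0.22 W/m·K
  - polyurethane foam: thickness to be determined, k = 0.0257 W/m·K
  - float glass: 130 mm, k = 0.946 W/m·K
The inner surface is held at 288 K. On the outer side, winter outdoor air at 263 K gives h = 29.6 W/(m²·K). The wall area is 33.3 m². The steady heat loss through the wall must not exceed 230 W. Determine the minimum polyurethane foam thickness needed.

Series thermal resistances:
R_gypsum plaster = L/(kA) = 0.105/(0.22×33.3) = 0.01433 K/W
R_float glass = L/(kA) = 0.13/(0.946×33.3) = 0.004127 K/W
R_outer film = 1/(h_o·A) = 1/(29.6×33.3) = 0.001015 K/W
Sum of the known resistances R_other = 0.01947 K/W
Required total resistance R_tot = ΔT/Q_allow = 25/230 = 0.1087 K/W
R_polyurethane foam = R_tot − R_other = 0.08922 K/W
L = R·k·A = 0.08922×0.0257×33.3

L ≈ 76.4 mm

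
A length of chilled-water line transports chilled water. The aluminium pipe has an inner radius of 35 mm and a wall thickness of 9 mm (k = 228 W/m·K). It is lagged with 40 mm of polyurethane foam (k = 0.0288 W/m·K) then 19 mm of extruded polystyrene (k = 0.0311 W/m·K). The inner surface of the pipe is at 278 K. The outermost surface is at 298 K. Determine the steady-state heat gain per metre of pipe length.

Per-layer cylindrical resistances, series-summed:
R_aluminium pipe wall = ln(44/35)/(2π×228×1) = 1.597×10^-4 K/W
R_polyurethane foam = ln(84/44)/(2π×0.0288×1) = 3.573 K/W
R_extruded polystyrene = ln(103/84)/(2π×0.0311×1) = 1.044 K/W
R_total = 4.617 K/W
Q = ΔT/R_total = 20/4.617

q′ ≈ 4.33 W/m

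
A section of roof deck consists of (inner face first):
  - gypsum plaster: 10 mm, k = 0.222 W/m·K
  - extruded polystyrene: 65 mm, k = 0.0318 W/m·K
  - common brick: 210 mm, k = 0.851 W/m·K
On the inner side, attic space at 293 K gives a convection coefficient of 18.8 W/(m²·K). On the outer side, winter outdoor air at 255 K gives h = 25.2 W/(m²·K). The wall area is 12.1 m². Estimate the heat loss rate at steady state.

Q ≈ 189 W

Treating each layer as a thermal resistance in series:
R_inner film = 1/(h_i·A) = 1/(18.8×12.1) = 0.004396 K/W
R_gypsum plaster = L/(kA) = 0.01/(0.222×12.1) = 0.003723 K/W
R_extruded polystyrene = L/(kA) = 0.065/(0.0318×12.1) = 0.1689 K/W
R_common brick = L/(kA) = 0.21/(0.851×12.1) = 0.02039 K/W
R_outer film = 1/(h_o·A) = 1/(25.2×12.1) = 0.00328 K/W
R_total = 0.2007 K/W
Q = ΔT / R_total = 38 / 0.2007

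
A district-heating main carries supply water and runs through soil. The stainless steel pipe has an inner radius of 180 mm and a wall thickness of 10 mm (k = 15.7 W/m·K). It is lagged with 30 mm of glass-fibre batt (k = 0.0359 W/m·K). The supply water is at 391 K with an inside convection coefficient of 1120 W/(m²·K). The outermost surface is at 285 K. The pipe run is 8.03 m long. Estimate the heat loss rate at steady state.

For a radial system each layer contributes R = ln(r_out/r_in)/(2πkL); films add R = 1/(hA).
R_inner film = 1/(h_i·2πr₁L) = 1/(1120×2π×0.18×8.03) = 9.831×10^-5 K/W
R_stainless steel pipe wall = ln(190/180)/(2π×15.7×8.03) = 6.826×10^-5 K/W
R_glass-fibre batt = ln(220/190)/(2π×0.0359×8.03) = 0.08094 K/W
R_total = 0.0811 K/W
Q = ΔT/R_total = 106/0.0811

Q ≈ 1310 W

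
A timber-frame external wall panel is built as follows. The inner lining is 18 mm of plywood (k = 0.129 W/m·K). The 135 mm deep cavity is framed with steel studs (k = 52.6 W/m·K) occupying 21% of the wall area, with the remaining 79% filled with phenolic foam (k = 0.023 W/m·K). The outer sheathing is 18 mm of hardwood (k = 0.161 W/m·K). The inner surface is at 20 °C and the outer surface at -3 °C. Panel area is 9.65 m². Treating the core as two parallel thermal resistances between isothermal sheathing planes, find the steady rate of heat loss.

Sheathing layers in series; stud and cavity paths in parallel between them.
R_inner = 0.018/(0.129×9.65) = 0.01446 K/W
R_stud  = 0.135/(52.6×0.21×9.65) = 0.001266 K/W
R_cav   = 0.135/(0.023×0.79×9.65) = 0.7699 K/W
1/R_core = 1/R_stud + 1/R_cav → R_core = 0.001264 K/W
R_outer = 0.018/(0.161×9.65) = 0.01159 K/W
R_total = 0.02731 K/W
Q = ΔT/R_total = 23/0.02731

Q ≈ 842 W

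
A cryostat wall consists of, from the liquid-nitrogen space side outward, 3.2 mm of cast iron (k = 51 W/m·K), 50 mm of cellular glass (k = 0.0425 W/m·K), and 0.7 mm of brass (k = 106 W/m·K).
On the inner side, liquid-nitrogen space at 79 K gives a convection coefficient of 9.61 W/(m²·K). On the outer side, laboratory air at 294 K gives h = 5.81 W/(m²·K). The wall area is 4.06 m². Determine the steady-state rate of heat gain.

Q ≈ 601 W

Using the resistance-network approach (series):
R_inner film = 1/(h_i·A) = 1/(9.61×4.06) = 0.02563 K/W
R_cast iron = L/(kA) = 0.0032/(51×4.06) = 1.545×10^-5 K/W
R_cellular glass = L/(kA) = 0.05/(0.0425×4.06) = 0.2898 K/W
R_brass = L/(kA) = 0.0007/(106×4.06) = 1.627×10^-6 K/W
R_outer film = 1/(h_o·A) = 1/(5.81×4.06) = 0.04239 K/W
R_total = 0.3578 K/W
Q = ΔT / R_total = 215 / 0.3578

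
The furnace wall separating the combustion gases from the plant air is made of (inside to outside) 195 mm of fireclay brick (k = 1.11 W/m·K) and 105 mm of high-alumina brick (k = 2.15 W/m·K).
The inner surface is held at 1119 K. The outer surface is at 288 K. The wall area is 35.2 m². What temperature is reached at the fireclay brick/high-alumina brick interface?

T ≈ 469 K

Thermal resistances in series:
R_fireclay brick = L/(kA) = 0.195/(1.11×35.2) = 0.004991 K/W
R_high-alumina brick = L/(kA) = 0.105/(2.15×35.2) = 0.001387 K/W
R_total = 0.006378 K/W;  Q = ΔT/R_total = 831/0.006378 = 130300 W
T_interface = T_inner − Q·ΣR(inner→interface) = 1119 − 130000×0.004991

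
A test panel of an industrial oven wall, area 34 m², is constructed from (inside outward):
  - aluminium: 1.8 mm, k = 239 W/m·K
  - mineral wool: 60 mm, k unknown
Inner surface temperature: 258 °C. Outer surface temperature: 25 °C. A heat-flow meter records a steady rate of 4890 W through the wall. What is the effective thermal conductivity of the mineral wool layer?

k ≈ 0.037 W/(m·K)

Series thermal resistances:
R_aluminium = L/(kA) = 0.0018/(239×34) = 2.215×10^-7 K/W
Sum of known resistances R_other = 2.215×10^-7 K/W
Total R = ΔT/Q = 233/4890 = 0.04765 K/W
R_mineral wool = R_total − R_other = 0.04765 K/W
k = L/(R·A) = 0.06/(0.04765×34)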